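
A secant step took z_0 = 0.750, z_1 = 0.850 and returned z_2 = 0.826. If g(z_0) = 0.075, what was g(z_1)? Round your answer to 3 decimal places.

The secant line through (0.750, 0.075) and (0.850, g(z_1)) crosses zero at z_2 = 0.826.
So (0.750, 0.075), (0.850, g(z_1)), (0.826, 0) are collinear:
g(z_1) = 0.075 · (0.850 − 0.826) / (0.750 − 0.826) = 0.075 · (0.02400)/(-0.07600) = -0.02368

-0.024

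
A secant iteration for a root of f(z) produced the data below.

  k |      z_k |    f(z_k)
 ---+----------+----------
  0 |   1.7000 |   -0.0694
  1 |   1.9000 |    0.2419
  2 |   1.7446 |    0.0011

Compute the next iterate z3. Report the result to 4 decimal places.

z3 = 1.7446 − 0.0011·(1.7446 − 1.9000) / (0.0011 − 0.2419)
   = 1.7446 − (-0.000171)/(-0.240800) = 1.743890

1.7439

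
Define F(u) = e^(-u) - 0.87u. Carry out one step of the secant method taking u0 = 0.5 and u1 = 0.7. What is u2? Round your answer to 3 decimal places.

0.621

F(0.5) = 0.17153, F(0.7) = -0.11241
u2 = 0.70000 − (-0.11241)·(0.70000 − 0.50000) / (-0.11241 − 0.17153) = 0.70000 − (-0.02248)/(-0.28395) = 0.62082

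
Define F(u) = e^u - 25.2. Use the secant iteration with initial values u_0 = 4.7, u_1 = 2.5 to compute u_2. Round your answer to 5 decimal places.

F(4.7) = 84.7471725, F(2.5) = -13.0175060
u_2 = 2.5000000 − (-13.0175060)·(2.5000000 − 4.7000000) / (-13.0175060 − 84.7471725) = 2.5000000 − (28.6385133)/(-97.7646785) = 2.7929331

2.79293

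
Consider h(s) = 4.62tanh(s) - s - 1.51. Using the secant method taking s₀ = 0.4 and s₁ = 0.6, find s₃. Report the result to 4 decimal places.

h(0.4) = -0.154636, h(0.6) = 0.371169
s₂ = 0.600000 − 0.371169·(0.600000 − 0.400000) / (0.371169 − (-0.154636)) = 0.600000 − (0.074234)/(0.525805) = 0.458819
h(0.458819) = 0.013720
s₃ = 0.458819 − 0.013720·(0.458819 − 0.600000) / (0.013720 − 0.371169) = 0.458819 − (-0.001937)/(-0.357449) = 0.453400

0.4534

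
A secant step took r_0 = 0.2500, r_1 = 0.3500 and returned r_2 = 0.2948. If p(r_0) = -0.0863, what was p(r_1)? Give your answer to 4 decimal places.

0.1063

The secant line through (0.2500, -0.0863) and (0.3500, p(r_1)) crosses zero at r_2 = 0.2948.
So (0.2500, -0.0863), (0.3500, p(r_1)), (0.2948, 0) are collinear:
p(r_1) = -0.0863 · (0.3500 − 0.2948) / (0.2500 − 0.2948) = -0.0863 · (0.055200)/(-0.044800) = 0.106334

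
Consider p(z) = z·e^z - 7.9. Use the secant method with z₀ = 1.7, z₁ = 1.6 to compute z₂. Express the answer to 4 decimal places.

p(1.7) = 1.405711, p(1.6) = 0.024852
z₂ = 1.600000 − 0.024852·(1.600000 − 1.700000) / (0.024852 − 1.405711) = 1.600000 − (-0.002485)/(-1.380859) = 1.598200

1.5982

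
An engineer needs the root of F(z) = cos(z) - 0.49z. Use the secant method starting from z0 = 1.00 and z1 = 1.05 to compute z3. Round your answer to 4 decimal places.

F(1.00) = 0.050302, F(1.05) = -0.016929
z2 = 1.050000 − (-0.016929)·(1.050000 − 1.000000) / (-0.016929 − 0.050302) = 1.050000 − (-0.000846)/(-0.067231) = 1.037410
F(1.037410) = 0.000121
z3 = 1.037410 − 0.000121·(1.037410 − 1.050000) / (0.000121 − (-0.016929)) = 1.037410 − (-0.000002)/(0.017050) = 1.037500

1.0375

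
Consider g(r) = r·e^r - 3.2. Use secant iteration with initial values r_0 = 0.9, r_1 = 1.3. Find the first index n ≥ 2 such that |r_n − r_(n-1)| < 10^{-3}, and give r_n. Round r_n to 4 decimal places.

n = 5, r_n = 1.0832

g(0.9) = -0.986357, g(1.3) = 1.570086
r_2 = 1.300000 − 1.570086·(0.400000)/(2.556443) = 1.054333;  |Δ| = 0.245667
g(1.054333) = -0.174002
r_3 = 1.054333 − (-0.174002)·(-0.245667)/(-1.744088) = 1.078842;  |Δ| = 0.024509
g(1.078842) = -0.026831
r_4 = 1.078842 − (-0.026831)·(0.024509)/(0.147171) = 1.083311;  |Δ| = 0.004468
g(1.083311) = 0.000581
r_5 = 1.083311 − 0.000581·(0.004468)/(0.027412) = 1.083216;  |Δ| = 0.000095
|r_5 − r_4| = 0.000095 < 10^{-3}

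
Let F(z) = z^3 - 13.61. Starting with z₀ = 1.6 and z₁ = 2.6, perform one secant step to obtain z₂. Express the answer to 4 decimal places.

2.3058

F(1.6) = -9.514000, F(2.6) = 3.966000
z₂ = 2.600000 − 3.966000·(2.600000 − 1.600000) / (3.966000 − (-9.514000)) = 2.600000 − (3.966000)/(13.480000) = 2.305786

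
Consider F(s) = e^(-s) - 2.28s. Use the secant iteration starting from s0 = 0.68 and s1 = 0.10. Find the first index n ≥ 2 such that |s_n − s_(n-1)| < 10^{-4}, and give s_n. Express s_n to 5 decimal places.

F(0.68) = -1.0437830, F(0.10) = 0.6768374
s2 = 0.1000000 − 0.6768374·(-0.5800000)/(1.7206204) = 0.3281536;  |Δ| = 0.2281536
F(0.3281536) = -0.0279378
s3 = 0.3281536 − (-0.0279378)·(0.2281536)/(-0.7047752) = 0.3191094;  |Δ| = 0.0090442
F(0.3191094) = -0.0007734
s4 = 0.3191094 − (-0.0007734)·(-0.0090442)/(0.0271643) = 0.3188519;  |Δ| = 0.0002575
F(0.3188519) = 0.0000009
s5 = 0.3188519 − 0.0000009·(-0.0002575)/(0.0007743) = 0.3188522;  |Δ| = 0.0000003
|s5 − s4| = 0.0000003 < 10^{-4}

n = 5, s_n = 0.31885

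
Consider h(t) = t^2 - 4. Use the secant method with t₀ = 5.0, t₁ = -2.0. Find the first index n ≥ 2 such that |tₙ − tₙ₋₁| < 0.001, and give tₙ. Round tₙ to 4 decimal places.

h(5.0) = 21.000000, h(-2.0) = 0.000000
t₂ = -2.000000 − 0.000000·(-7.000000)/(-21.000000) = -2.000000;  |Δ| = 0.000000
|t₂ − t₁| = 0.000000 < 0.001

n = 2, tₙ = -2.0000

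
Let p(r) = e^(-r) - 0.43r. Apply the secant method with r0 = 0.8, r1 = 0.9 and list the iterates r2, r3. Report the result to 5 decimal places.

p(0.8) = 0.1053290, p(0.9) = 0.0195697
r2 = 0.9000000 − 0.0195697·(0.9000000 − 0.8000000) / (0.0195697 − 0.1053290) = 0.9000000 − (0.0019570)/(-0.0857593) = 0.9228193
p(0.9228193) = 0.0005848
r3 = 0.9228193 − 0.0005848·(0.9228193 − 0.9000000) / (0.0005848 − 0.0195697) = 0.9228193 − (0.0000133)/(-0.0189849) = 0.9235222

0.92282, 0.92352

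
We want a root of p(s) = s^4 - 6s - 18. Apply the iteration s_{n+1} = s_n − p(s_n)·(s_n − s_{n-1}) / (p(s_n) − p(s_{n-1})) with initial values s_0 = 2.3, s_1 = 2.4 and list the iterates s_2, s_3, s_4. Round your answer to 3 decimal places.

p(2.3) = -3.81590, p(2.4) = 0.77760
s_2 = 2.40000 − 0.77760·(2.40000 − 2.30000) / (0.77760 − (-3.81590)) = 2.40000 − (0.07776)/(4.59350) = 2.38307
p(2.38307) = -0.04704
s_3 = 2.38307 − (-0.04704)·(2.38307 − 2.40000) / (-0.04704 − 0.77760) = 2.38307 − (0.00080)/(-0.82464) = 2.38404
p(2.38404) = -0.00053
s_4 = 2.38404 − (-0.00053)·(2.38404 − 2.38307) / (-0.00053 − (-0.04704)) = 2.38404 − (0.00000)/(0.04651) = 2.38405

2.383, 2.384, 2.384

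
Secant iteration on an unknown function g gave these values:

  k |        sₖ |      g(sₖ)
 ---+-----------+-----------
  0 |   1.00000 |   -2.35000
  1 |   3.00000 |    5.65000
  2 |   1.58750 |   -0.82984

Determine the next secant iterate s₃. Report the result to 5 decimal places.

s₃ = 1.58750 − (-0.82984)·(1.58750 − 3.00000) / (-0.82984 − 5.65000)
   = 1.58750 − (1.1721490)/(-6.4798400) = 1.7683917

1.76839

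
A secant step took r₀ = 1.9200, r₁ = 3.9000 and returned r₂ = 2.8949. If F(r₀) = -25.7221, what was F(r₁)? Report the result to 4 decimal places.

26.5189

The secant line through (1.9200, -25.7221) and (3.9000, F(r₁)) crosses zero at r₂ = 2.8949.
So (1.9200, -25.7221), (3.9000, F(r₁)), (2.8949, 0) are collinear:
F(r₁) = -25.7221 · (3.9000 − 2.8949) / (1.9200 − 2.8949) = -25.7221 · (1.005100)/(-0.974900) = 26.518907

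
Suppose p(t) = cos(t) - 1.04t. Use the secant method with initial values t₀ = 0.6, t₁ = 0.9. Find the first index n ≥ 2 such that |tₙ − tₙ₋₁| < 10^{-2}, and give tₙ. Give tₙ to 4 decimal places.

p(0.6) = 0.201336, p(0.9) = -0.314390
t₂ = 0.900000 − (-0.314390)·(0.300000)/(-0.515726) = 0.717118;  |Δ| = 0.182882
p(0.717118) = 0.007900
t₃ = 0.717118 − 0.007900·(-0.182882)/(0.322290) = 0.721601;  |Δ| = 0.004483
|t₃ − t₂| = 0.004483 < 10^{-2}

n = 3, tₙ = 0.7216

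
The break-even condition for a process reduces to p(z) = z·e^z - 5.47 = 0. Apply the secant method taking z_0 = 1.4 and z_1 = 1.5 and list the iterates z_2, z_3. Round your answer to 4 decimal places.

1.3802, 1.3785

p(1.4) = 0.207280, p(1.5) = 1.252534
z_2 = 1.500000 − 1.252534·(1.500000 − 1.400000) / (1.252534 − 0.207280) = 1.500000 − (0.125253)/(1.045254) = 1.380169
p(1.380169) = 0.016967
z_3 = 1.380169 − 0.016967·(1.380169 − 1.500000) / (0.016967 − 1.252534) = 1.380169 − (-0.002033)/(-1.235566) = 1.378524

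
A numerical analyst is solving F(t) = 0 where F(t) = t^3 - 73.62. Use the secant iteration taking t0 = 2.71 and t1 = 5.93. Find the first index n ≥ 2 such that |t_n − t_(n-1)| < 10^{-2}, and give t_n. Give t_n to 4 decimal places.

n = 6, t_n = 4.1911

F(2.71) = -53.717489, F(5.93) = 134.907857
t2 = 5.930000 − 134.907857·(3.220000)/(188.625346) = 3.627005;  |Δ| = 2.302995
F(3.627005) = -25.906165
t3 = 3.627005 − (-25.906165)·(-2.302995)/(-160.814022) = 3.998003;  |Δ| = 0.370999
F(3.998003) = -9.715797
t4 = 3.998003 − (-9.715797)·(0.370999)/(16.190367) = 4.220639;  |Δ| = 0.222635
F(4.220639) = 1.565566
t5 = 4.220639 − 1.565566·(0.222635)/(11.281364) = 4.189742;  |Δ| = 0.030896
F(4.189742) = -0.073507
t6 = 4.189742 − (-0.073507)·(-0.030896)/(-1.639074) = 4.191128;  |Δ| = 0.001386
|t6 − t5| = 0.001386 < 10^{-2}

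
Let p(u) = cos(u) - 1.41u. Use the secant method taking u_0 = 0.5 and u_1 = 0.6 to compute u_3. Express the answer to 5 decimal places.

0.58951

p(0.5) = 0.1725826, p(0.6) = -0.0206644
u_2 = 0.6000000 − (-0.0206644)·(0.6000000 − 0.5000000) / (-0.0206644 − 0.1725826) = 0.6000000 − (-0.0020664)/(-0.1932469) = 0.5893067
p(0.5893067) = 0.0004037
u_3 = 0.5893067 − 0.0004037·(0.5893067 − 0.6000000) / (0.0004037 − (-0.0206644)) = 0.5893067 − (-0.0000043)/(0.0210681) = 0.5895116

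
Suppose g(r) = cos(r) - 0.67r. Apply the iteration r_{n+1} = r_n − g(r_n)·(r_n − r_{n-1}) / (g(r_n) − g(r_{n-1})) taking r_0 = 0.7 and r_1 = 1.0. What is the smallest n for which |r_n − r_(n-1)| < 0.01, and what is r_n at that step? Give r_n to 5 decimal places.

n = 3, r_n = 0.91270

g(0.7) = 0.2958422, g(1.0) = -0.1296977
r_2 = 1.0000000 − (-0.1296977)·(0.3000000)/(-0.4255399) = 0.9085648;  |Δ| = 0.0914352
g(0.9085648) = 0.0061397
r_3 = 0.9085648 − 0.0061397·(-0.0914352)/(0.1358374) = 0.9126976;  |Δ| = 0.0041328
|r_3 − r_2| = 0.0041328 < 0.01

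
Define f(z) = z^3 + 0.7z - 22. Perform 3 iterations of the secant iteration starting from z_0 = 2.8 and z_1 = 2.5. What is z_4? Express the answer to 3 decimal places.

f(2.8) = 1.91200, f(2.5) = -4.62500
z_2 = 2.50000 − (-4.62500)·(2.50000 − 2.80000) / (-4.62500 − 1.91200) = 2.50000 − (1.38750)/(-6.53700) = 2.71225
f(2.71225) = -0.14922
z_3 = 2.71225 − (-0.14922)·(2.71225 − 2.50000) / (-0.14922 − (-4.62500)) = 2.71225 − (-0.03167)/(4.47578) = 2.71933
f(2.71933) = 0.01231
z_4 = 2.71933 − 0.01231·(2.71933 − 2.71225) / (0.01231 − (-0.14922)) = 2.71933 − (0.00009)/(0.16154) = 2.71879

2.719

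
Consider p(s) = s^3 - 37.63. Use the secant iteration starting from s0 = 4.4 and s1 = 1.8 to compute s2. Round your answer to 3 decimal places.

2.842

p(4.4) = 47.55400, p(1.8) = -31.79800
s2 = 1.80000 − (-31.79800)·(1.80000 − 4.40000) / (-31.79800 − 47.55400) = 1.80000 − (82.67480)/(-79.35200) = 2.84187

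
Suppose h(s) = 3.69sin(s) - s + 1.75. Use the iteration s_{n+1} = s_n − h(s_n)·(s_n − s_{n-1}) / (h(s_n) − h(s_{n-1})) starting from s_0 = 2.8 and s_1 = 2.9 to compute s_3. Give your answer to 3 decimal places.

2.841

h(2.8) = 0.18611, h(2.9) = -0.26717
s_2 = 2.90000 − (-0.26717)·(2.90000 − 2.80000) / (-0.26717 − 0.18611) = 2.90000 − (-0.02672)/(-0.45328) = 2.84106
h(2.84106) = 0.00130
s_3 = 2.84106 − 0.00130·(2.84106 − 2.90000) / (0.00130 − (-0.26717)) = 2.84106 − (-0.00008)/(0.26847) = 2.84134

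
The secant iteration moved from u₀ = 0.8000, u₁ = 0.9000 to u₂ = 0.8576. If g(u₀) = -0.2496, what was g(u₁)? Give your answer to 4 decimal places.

The secant line through (0.8000, -0.2496) and (0.9000, g(u₁)) crosses zero at u₂ = 0.8576.
So (0.8000, -0.2496), (0.9000, g(u₁)), (0.8576, 0) are collinear:
g(u₁) = -0.2496 · (0.9000 − 0.8576) / (0.8000 − 0.8576) = -0.2496 · (0.042400)/(-0.057600) = 0.183733

0.1837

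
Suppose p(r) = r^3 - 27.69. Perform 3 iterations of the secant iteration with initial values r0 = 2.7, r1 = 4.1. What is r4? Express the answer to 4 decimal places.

3.0263

p(2.7) = -8.007000, p(4.1) = 41.231000
r2 = 4.100000 − 41.231000·(4.100000 − 2.700000) / (41.231000 − (-8.007000)) = 4.100000 − (57.723400)/(49.238000) = 2.927666
p(2.927666) = -2.596316
r3 = 2.927666 − (-2.596316)·(2.927666 − 4.100000) / (-2.596316 − 41.231000) = 2.927666 − (3.043751)/(-43.827316) = 2.997114
p(2.997114) = -0.767838
r4 = 2.997114 − (-0.767838)·(2.997114 − 2.927666) / (-0.767838 − (-2.596316)) = 2.997114 − (-0.053325)/(1.828478) = 3.026278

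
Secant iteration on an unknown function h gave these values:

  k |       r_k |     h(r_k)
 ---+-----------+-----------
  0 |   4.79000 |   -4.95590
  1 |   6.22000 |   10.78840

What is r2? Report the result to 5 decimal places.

5.24013

r2 = 6.22000 − 10.78840·(6.22000 − 4.79000) / (10.78840 − (-4.95590))
   = 6.22000 − (15.4274120)/(15.7443000) = 5.2401272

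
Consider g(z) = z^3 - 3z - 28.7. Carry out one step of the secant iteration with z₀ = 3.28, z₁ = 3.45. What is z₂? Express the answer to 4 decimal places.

3.3850

g(3.28) = -3.252448, g(3.45) = 2.013625
z₂ = 3.450000 − 2.013625·(3.450000 − 3.280000) / (2.013625 − (-3.252448)) = 3.450000 − (0.342316)/(5.266073) = 3.384996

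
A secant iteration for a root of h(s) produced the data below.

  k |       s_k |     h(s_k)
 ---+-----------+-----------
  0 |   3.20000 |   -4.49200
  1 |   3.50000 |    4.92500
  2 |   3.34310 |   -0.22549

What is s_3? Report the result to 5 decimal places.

s_3 = 3.34310 − (-0.22549)·(3.34310 − 3.50000) / (-0.22549 − 4.92500)
   = 3.34310 − (0.0353794)/(-5.1504900) = 3.3499691

3.34997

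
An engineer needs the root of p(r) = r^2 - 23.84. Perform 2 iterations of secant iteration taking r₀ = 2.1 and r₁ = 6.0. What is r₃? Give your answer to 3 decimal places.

p(2.1) = -19.43000, p(6.0) = 12.16000
r₂ = 6.00000 − 12.16000·(6.00000 − 2.10000) / (12.16000 − (-19.43000)) = 6.00000 − (47.42400)/(31.59000) = 4.49877
p(4.49877) = -3.60111
r₃ = 4.49877 − (-3.60111)·(4.49877 − 6.00000) / (-3.60111 − 12.16000) = 4.49877 − (5.40611)/(-15.76111) = 4.84177

4.842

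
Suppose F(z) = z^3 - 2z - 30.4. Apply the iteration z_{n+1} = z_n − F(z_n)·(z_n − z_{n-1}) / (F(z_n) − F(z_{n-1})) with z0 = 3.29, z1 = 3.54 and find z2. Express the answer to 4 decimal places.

3.3315

F(3.29) = -1.368711, F(3.54) = 6.881864
z2 = 3.540000 − 6.881864·(3.540000 − 3.290000) / (6.881864 − (-1.368711)) = 3.540000 − (1.720466)/(8.250575) = 3.331473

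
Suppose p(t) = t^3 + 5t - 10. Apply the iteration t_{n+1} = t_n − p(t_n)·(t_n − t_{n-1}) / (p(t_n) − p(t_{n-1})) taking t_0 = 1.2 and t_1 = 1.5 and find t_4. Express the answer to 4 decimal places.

p(1.2) = -2.272000, p(1.5) = 0.875000
t_2 = 1.500000 − 0.875000·(1.500000 − 1.200000) / (0.875000 − (-2.272000)) = 1.500000 − (0.262500)/(3.147000) = 1.416587
p(1.416587) = -0.074371
t_3 = 1.416587 − (-0.074371)·(1.416587 − 1.500000) / (-0.074371 − 0.875000) = 1.416587 − (0.006203)/(-0.949371) = 1.423122
p(1.423122) = -0.002180
t_4 = 1.423122 − (-0.002180)·(1.423122 − 1.416587) / (-0.002180 − (-0.074371)) = 1.423122 − (-0.000014)/(0.072191) = 1.423319

1.4233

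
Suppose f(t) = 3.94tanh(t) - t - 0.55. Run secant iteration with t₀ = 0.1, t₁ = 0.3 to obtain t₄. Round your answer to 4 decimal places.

0.1901

f(0.1) = -0.257308, f(0.3) = 0.297772
t₂ = 0.300000 − 0.297772·(0.300000 − 0.100000) / (0.297772 − (-0.257308)) = 0.300000 − (0.059554)/(0.555080) = 0.192710
f(0.192710) = 0.007307
t₃ = 0.192710 − 0.007307·(0.192710 − 0.300000) / (0.007307 − 0.297772) = 0.192710 − (-0.000784)/(-0.290465) = 0.190011
f(0.190011) = -0.000248
t₄ = 0.190011 − (-0.000248)·(0.190011 − 0.192710) / (-0.000248 − 0.007307) = 0.190011 − (0.000001)/(-0.007555) = 0.190100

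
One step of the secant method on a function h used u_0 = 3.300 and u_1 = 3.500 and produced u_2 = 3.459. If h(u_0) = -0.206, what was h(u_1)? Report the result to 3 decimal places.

0.053

The secant line through (3.300, -0.206) and (3.500, h(u_1)) crosses zero at u_2 = 3.459.
So (3.300, -0.206), (3.500, h(u_1)), (3.459, 0) are collinear:
h(u_1) = -0.206 · (3.500 − 3.459) / (3.300 − 3.459) = -0.206 · (0.04100)/(-0.15900) = 0.05312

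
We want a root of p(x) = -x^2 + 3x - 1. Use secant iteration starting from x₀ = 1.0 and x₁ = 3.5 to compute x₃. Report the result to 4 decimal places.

p(1.0) = 1.000000, p(3.5) = -2.750000
x₂ = 3.500000 − (-2.750000)·(3.500000 − 1.000000) / (-2.750000 − 1.000000) = 3.500000 − (-6.875000)/(-3.750000) = 1.666667
p(1.666667) = 1.222222
x₃ = 1.666667 − 1.222222·(1.666667 − 3.500000) / (1.222222 − (-2.750000)) = 1.666667 − (-2.240741)/(3.972222) = 2.230769

2.2308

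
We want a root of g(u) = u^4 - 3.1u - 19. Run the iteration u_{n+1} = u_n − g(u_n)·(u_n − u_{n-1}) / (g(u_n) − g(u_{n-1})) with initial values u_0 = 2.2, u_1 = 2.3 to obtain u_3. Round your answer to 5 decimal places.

2.25805

g(2.2) = -2.3944000, g(2.3) = 1.8541000
u_2 = 2.3000000 − 1.8541000·(2.3000000 − 2.2000000) / (1.8541000 − (-2.3944000)) = 2.3000000 − (0.1854100)/(4.2485000) = 2.2563587
g(2.2563587) = -0.0748563
u_3 = 2.2563587 − (-0.0748563)·(2.2563587 − 2.3000000) / (-0.0748563 − 1.8541000) = 2.2563587 − (0.0032668)/(-1.9289563) = 2.2580523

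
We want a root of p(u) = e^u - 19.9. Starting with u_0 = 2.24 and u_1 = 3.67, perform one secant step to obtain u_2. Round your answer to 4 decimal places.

2.7432

p(2.24) = -10.506669, p(3.67) = 19.351906
u_2 = 3.670000 − 19.351906·(3.670000 − 2.240000) / (19.351906 − (-10.506669)) = 3.670000 − (27.673225)/(29.858575) = 2.743190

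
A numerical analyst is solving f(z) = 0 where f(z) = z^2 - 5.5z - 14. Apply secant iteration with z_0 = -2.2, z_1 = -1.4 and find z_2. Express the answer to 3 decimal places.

-1.877

f(-2.2) = 2.94000, f(-1.4) = -4.34000
z_2 = -1.40000 − (-4.34000)·(-1.40000 − (-2.20000)) / (-4.34000 − 2.94000) = -1.40000 − (-3.47200)/(-7.28000) = -1.87692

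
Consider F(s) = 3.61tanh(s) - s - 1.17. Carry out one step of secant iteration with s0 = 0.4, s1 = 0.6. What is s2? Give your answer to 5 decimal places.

0.50807

F(0.4) = -0.1983842, F(0.6) = 0.1687489
s2 = 0.6000000 − 0.1687489·(0.6000000 − 0.4000000) / (0.1687489 − (-0.1983842)) = 0.6000000 − (0.0337498)/(0.3671332) = 0.5080721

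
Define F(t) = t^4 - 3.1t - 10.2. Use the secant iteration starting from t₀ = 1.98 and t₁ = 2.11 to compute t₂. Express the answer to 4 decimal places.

F(1.98) = -0.968464, F(2.11) = 3.080194
t₂ = 2.110000 − 3.080194·(2.110000 − 1.980000) / (3.080194 − (-0.968464)) = 2.110000 − (0.400425)/(4.048658) = 2.011097

2.0111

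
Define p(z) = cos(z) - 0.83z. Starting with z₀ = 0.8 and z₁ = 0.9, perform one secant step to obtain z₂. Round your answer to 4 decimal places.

0.8207

p(0.8) = 0.032707, p(0.9) = -0.125390
z₂ = 0.900000 − (-0.125390)·(0.900000 − 0.800000) / (-0.125390 − 0.032707) = 0.900000 − (-0.012539)/(-0.158097) = 0.820688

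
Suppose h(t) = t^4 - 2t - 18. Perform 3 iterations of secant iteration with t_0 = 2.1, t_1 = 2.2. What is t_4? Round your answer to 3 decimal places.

2.174

h(2.1) = -2.75190, h(2.2) = 1.02560
t_2 = 2.20000 − 1.02560·(2.20000 − 2.10000) / (1.02560 − (-2.75190)) = 2.20000 − (0.10256)/(3.77750) = 2.17285
h(2.17285) = -0.05525
t_3 = 2.17285 − (-0.05525)·(2.17285 − 2.20000) / (-0.05525 − 1.02560) = 2.17285 − (0.00150)/(-1.08085) = 2.17424
h(2.17424) = -0.00102
t_4 = 2.17424 − (-0.00102)·(2.17424 − 2.17285) / (-0.00102 − (-0.05525)) = 2.17424 − (0.00000)/(0.05423) = 2.17426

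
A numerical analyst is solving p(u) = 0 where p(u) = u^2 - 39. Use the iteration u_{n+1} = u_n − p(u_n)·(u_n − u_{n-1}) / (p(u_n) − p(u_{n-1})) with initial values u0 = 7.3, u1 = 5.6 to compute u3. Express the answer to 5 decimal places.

p(7.3) = 14.2900000, p(5.6) = -7.6400000
u2 = 5.6000000 − (-7.6400000)·(5.6000000 − 7.3000000) / (-7.6400000 − 14.2900000) = 5.6000000 − (12.9880000)/(-21.9300000) = 6.1922481
p(6.1922481) = -0.6560639
u3 = 6.1922481 − (-0.6560639)·(6.1922481 − 5.6000000) / (-0.6560639 − (-7.6400000)) = 6.1922481 − (-0.3885526)/(6.9839361) = 6.2478833

6.24788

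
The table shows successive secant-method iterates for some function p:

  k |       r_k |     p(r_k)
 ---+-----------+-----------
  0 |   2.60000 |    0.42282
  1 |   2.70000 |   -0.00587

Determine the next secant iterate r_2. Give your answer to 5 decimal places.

2.69863

r_2 = 2.70000 − (-0.00587)·(2.70000 − 2.60000) / (-0.00587 − 0.42282)
   = 2.70000 − (-0.0005870)/(-0.4286900) = 2.6986307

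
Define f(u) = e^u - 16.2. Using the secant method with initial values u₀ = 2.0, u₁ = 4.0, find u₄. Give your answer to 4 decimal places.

f(2.0) = -8.810944, f(4.0) = 38.398150
u₂ = 4.000000 − 38.398150·(4.000000 − 2.000000) / (38.398150 − (-8.810944)) = 4.000000 − (76.796300)/(47.209094) = 2.373273
f(2.373273) = -5.467536
u₃ = 2.373273 − (-5.467536)·(2.373273 − 4.000000) / (-5.467536 − 38.398150) = 2.373273 − (8.894188)/(-43.865686) = 2.576033
f(2.576033) = -3.055115
u₄ = 2.576033 − (-3.055115)·(2.576033 − 2.373273) / (-3.055115 − (-5.467536)) = 2.576033 − (-0.619454)/(2.412421) = 2.832809

2.8328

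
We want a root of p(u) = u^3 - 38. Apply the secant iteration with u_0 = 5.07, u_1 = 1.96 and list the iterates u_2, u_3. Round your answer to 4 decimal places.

2.7317, 3.7892

p(5.07) = 92.323843, p(1.96) = -30.470464
u_2 = 1.960000 − (-30.470464)·(1.960000 − 5.070000) / (-30.470464 − 92.323843) = 1.960000 − (94.763143)/(-122.794307) = 2.731723
p(2.731723) = -17.615043
u_3 = 2.731723 − (-17.615043)·(2.731723 − 1.960000) / (-17.615043 − (-30.470464)) = 2.731723 − (-13.593927)/(12.855421) = 3.789170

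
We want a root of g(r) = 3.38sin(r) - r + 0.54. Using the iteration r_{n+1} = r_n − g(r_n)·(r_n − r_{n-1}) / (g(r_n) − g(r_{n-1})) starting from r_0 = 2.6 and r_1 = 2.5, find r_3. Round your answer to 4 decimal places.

2.5169

g(2.6) = -0.317605, g(2.5) = 0.062836
r_2 = 2.500000 − 0.062836·(2.500000 − 2.600000) / (0.062836 − (-0.317605)) = 2.500000 − (-0.006284)/(0.380441) = 2.516517
g(2.516517) = 0.001321
r_3 = 2.516517 − 0.001321·(2.516517 − 2.500000) / (0.001321 − 0.062836) = 2.516517 − (0.000022)/(-0.061515) = 2.516871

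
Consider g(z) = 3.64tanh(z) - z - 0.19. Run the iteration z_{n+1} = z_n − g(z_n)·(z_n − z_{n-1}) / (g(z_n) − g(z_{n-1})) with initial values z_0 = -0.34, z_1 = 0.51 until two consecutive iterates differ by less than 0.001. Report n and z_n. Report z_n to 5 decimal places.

n = 5, z_n = 0.07214

g(-0.34) = -1.0420177, g(0.51) = 1.0106005
z_2 = 0.5100000 − 1.0106005·(0.8500000)/(2.0526182) = 0.0915050;  |Δ| = 0.4184950
g(0.0915050) = 0.0506467
z_3 = 0.0915050 − 0.0506467·(-0.4184950)/(-0.9599538) = 0.0694254;  |Δ| = 0.0220796
g(0.0694254) = -0.0071221
z_4 = 0.0694254 − (-0.0071221)·(-0.0220796)/(-0.0577688) = 0.0721475;  |Δ| = 0.0027221
g(0.0721475) = 0.0000148
z_5 = 0.0721475 − 0.0000148·(0.0027221)/(0.0071369) = 0.0721419;  |Δ| = 0.0000056
|z_5 − z_4| = 0.0000056 < 0.001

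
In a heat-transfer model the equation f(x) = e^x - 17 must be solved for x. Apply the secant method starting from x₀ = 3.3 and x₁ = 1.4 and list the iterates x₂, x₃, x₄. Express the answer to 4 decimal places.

f(3.3) = 10.112639, f(1.4) = -12.944800
x₂ = 1.400000 − (-12.944800)·(1.400000 − 3.300000) / (-12.944800 − 10.112639) = 1.400000 − (24.595120)/(-23.057439) = 2.466689
f(2.466689) = -5.216631
x₃ = 2.466689 − (-5.216631)·(2.466689 − 1.400000) / (-5.216631 − (-12.944800)) = 2.466689 − (-5.564523)/(7.728169) = 3.186720
f(3.186720) = 7.208902
x₄ = 3.186720 − 7.208902·(3.186720 − 2.466689) / (7.208902 − (-5.216631)) = 3.186720 − (5.190634)/(12.425532) = 2.768981

2.4667, 3.1867, 2.7690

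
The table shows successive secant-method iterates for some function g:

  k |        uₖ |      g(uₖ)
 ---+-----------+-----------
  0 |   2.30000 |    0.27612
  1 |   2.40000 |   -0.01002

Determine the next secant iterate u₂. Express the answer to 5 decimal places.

2.39650

u₂ = 2.40000 − (-0.01002)·(2.40000 − 2.30000) / (-0.01002 − 0.27612)
   = 2.40000 − (-0.0010020)/(-0.2861400) = 2.3964982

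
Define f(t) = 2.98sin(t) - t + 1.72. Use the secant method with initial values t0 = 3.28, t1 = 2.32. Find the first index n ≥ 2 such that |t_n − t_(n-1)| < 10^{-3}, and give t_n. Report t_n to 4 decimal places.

f(3.28) = -1.971138, f(2.32) = 1.582050
t2 = 2.320000 − 1.582050·(-0.960000)/(3.553188) = 2.747438;  |Δ| = 0.427438
f(2.747438) = 0.116965
t3 = 2.747438 − 0.116965·(0.427438)/(-1.465085) = 2.781562;  |Δ| = 0.034124
f(2.781562) = -0.011701
t4 = 2.781562 − (-0.011701)·(0.034124)/(-0.128666) = 2.778459;  |Δ| = 0.003103
f(2.778459) = 0.000052
t5 = 2.778459 − 0.000052·(-0.003103)/(0.011753) = 2.778473;  |Δ| = 0.000014
|t5 − t4| = 0.000014 < 10^{-3}

n = 5, t_n = 2.7785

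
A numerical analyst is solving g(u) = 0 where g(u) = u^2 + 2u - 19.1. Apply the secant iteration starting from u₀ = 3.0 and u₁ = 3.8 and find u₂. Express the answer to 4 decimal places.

3.4659

g(3.0) = -4.100000, g(3.8) = 2.940000
u₂ = 3.800000 − 2.940000·(3.800000 − 3.000000) / (2.940000 − (-4.100000)) = 3.800000 − (2.352000)/(7.040000) = 3.465909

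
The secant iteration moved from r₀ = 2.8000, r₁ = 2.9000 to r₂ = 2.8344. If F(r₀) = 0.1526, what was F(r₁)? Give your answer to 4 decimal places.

The secant line through (2.8000, 0.1526) and (2.9000, F(r₁)) crosses zero at r₂ = 2.8344.
So (2.8000, 0.1526), (2.9000, F(r₁)), (2.8344, 0) are collinear:
F(r₁) = 0.1526 · (2.9000 − 2.8344) / (2.8000 − 2.8344) = 0.1526 · (0.065600)/(-0.034400) = -0.291005

-0.2910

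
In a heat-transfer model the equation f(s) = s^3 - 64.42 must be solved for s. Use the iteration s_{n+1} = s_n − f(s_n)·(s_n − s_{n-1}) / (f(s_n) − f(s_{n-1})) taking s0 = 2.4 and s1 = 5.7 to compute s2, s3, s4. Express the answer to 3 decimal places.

f(2.4) = -50.59600, f(5.7) = 120.77300
s2 = 5.70000 − 120.77300·(5.70000 − 2.40000) / (120.77300 − (-50.59600)) = 5.70000 − (398.55090)/(171.36900) = 3.37431
f(3.37431) = -26.00016
s3 = 3.37431 − (-26.00016)·(3.37431 − 5.70000) / (-26.00016 − 120.77300) = 3.37431 − (60.46827)/(-146.77316) = 3.78630
f(3.78630) = -10.13951
s4 = 3.78630 − (-10.13951)·(3.78630 − 3.37431) / (-10.13951 − (-26.00016)) = 3.78630 − (-4.17732)/(15.86065) = 4.04967

3.374, 3.786, 4.050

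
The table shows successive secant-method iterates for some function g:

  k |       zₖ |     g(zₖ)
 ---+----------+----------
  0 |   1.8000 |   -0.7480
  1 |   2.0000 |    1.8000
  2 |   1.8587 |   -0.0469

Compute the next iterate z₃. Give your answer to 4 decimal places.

1.8623

z₃ = 1.8587 − (-0.0469)·(1.8587 − 2.0000) / (-0.0469 − 1.8000)
   = 1.8587 − (0.006627)/(-1.846900) = 1.862288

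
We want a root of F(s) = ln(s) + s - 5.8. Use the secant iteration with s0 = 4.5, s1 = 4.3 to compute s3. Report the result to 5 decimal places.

4.33360

F(4.5) = 0.2040774, F(4.3) = -0.0413850
s2 = 4.3000000 − (-0.0413850)·(4.3000000 − 4.5000000) / (-0.0413850 − 0.2040774) = 4.3000000 − (0.0082770)/(-0.2454624) = 4.3337200
F(4.3337200) = 0.0001463
s3 = 4.3337200 − 0.0001463·(4.3337200 − 4.3000000) / (0.0001463 − (-0.0413850)) = 4.3337200 − (0.0000049)/(0.0415313) = 4.3336012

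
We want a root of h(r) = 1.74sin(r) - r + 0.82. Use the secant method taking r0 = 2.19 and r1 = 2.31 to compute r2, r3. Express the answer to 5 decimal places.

h(2.19) = 0.0469532, h(2.31) = -0.2041308
r2 = 2.3100000 − (-0.2041308)·(2.3100000 − 2.1900000) / (-0.2041308 − 0.0469532) = 2.3100000 − (-0.0244957)/(-0.2510840) = 2.2124402
h(2.2124402) = 0.0014963
r3 = 2.2124402 − 0.0014963·(2.2124402 − 2.3100000) / (0.0014963 − (-0.2041308)) = 2.2124402 − (-0.0001460)/(0.2056271) = 2.2131501

2.21244, 2.21315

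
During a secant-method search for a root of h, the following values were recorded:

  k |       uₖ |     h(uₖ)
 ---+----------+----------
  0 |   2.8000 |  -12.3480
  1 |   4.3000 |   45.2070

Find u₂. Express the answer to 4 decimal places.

u₂ = 4.3000 − 45.2070·(4.3000 − 2.8000) / (45.2070 − (-12.3480))
   = 4.3000 − (67.810500)/(57.555000) = 3.121814

3.1218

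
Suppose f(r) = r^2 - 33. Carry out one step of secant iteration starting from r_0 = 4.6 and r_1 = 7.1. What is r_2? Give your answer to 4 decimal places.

f(4.6) = -11.840000, f(7.1) = 17.410000
r_2 = 7.100000 − 17.410000·(7.100000 − 4.600000) / (17.410000 − (-11.840000)) = 7.100000 − (43.525000)/(29.250000) = 5.611966

5.6120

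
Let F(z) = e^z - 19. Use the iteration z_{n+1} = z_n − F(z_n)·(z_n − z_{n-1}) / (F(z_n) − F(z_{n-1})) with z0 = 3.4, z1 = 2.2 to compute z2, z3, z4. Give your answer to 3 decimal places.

2.772, 3.019, 2.938

F(3.4) = 10.96410, F(2.2) = -9.97499
z2 = 2.20000 − (-9.97499)·(2.20000 − 3.40000) / (-9.97499 − 10.96410) = 2.20000 − (11.96998)/(-20.93909) = 2.77166
F(2.77166) = -3.01489
z3 = 2.77166 − (-3.01489)·(2.77166 − 2.20000) / (-3.01489 − (-9.97499)) = 2.77166 − (-1.72349)/(6.96009) = 3.01928
F(3.01928) = 1.47657
z4 = 3.01928 − 1.47657·(3.01928 − 2.77166) / (1.47657 − (-3.01489)) = 3.01928 − (0.36564)/(4.49147) = 2.93787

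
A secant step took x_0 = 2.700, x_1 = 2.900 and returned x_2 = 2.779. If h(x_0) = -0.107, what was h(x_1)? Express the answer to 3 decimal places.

The secant line through (2.700, -0.107) and (2.900, h(x_1)) crosses zero at x_2 = 2.779.
So (2.700, -0.107), (2.900, h(x_1)), (2.779, 0) are collinear:
h(x_1) = -0.107 · (2.900 − 2.779) / (2.700 − 2.779) = -0.107 · (0.12100)/(-0.07900) = 0.16389

0.164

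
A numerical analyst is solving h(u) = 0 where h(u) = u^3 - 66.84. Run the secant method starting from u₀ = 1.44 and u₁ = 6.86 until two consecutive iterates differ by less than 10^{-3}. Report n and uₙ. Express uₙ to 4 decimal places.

n = 8, uₙ = 4.0583

h(1.44) = -63.854016, h(6.86) = 255.988856
u₂ = 6.860000 − 255.988856·(5.420000)/(319.842872) = 2.522059;  |Δ| = 4.337941
h(2.522059) = -50.797739
u₃ = 2.522059 − (-50.797739)·(-4.337941)/(-306.786595) = 3.240335;  |Δ| = 0.718277
h(3.240335) = -32.817217
u₄ = 3.240335 − (-32.817217)·(0.718277)/(17.980522) = 4.551300;  |Δ| = 1.310965
h(4.551300) = 27.437160
u₅ = 4.551300 − 27.437160·(1.310965)/(60.254378) = 3.954345;  |Δ| = 0.596955
h(3.954345) = -5.006512
u₆ = 3.954345 − (-5.006512)·(-0.596955)/(-32.443672) = 4.046464;  |Δ| = 0.092119
h(4.046464) = -0.583733
u₇ = 4.046464 − (-0.583733)·(0.092119)/(4.422779) = 4.058622;  |Δ| = 0.012158
h(4.058622) = 0.015289
u₈ = 4.058622 − 0.015289·(0.012158)/(0.599022) = 4.058312;  |Δ| = 0.000310
|u₈ − u₇| = 0.000310 < 10^{-3}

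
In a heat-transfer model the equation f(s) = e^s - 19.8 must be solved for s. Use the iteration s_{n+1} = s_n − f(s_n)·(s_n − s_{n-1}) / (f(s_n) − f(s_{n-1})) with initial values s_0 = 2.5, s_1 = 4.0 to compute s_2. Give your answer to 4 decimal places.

f(2.5) = -7.617506, f(4.0) = 34.798150
s_2 = 4.000000 − 34.798150·(4.000000 − 2.500000) / (34.798150 − (-7.617506)) = 4.000000 − (52.197225)/(42.415656) = 2.769388

2.7694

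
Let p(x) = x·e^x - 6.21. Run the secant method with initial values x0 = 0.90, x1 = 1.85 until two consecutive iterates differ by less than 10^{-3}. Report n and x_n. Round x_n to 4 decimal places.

p(0.90) = -3.996357, p(1.85) = 5.555666
x2 = 1.850000 − 5.555666·(0.950000)/(9.552023) = 1.297459;  |Δ| = 0.552541
p(1.297459) = -1.461318
x3 = 1.297459 − (-1.461318)·(-0.552541)/(-7.016984) = 1.412528;  |Δ| = 0.115069
p(1.412528) = -0.409701
x4 = 1.412528 − (-0.409701)·(0.115069)/(1.051617) = 1.457358;  |Δ| = 0.044830
p(1.457358) = 0.048769
x5 = 1.457358 − 0.048769·(0.044830)/(0.458470) = 1.452589;  |Δ| = 0.004769
p(1.452589) = -0.001388
x6 = 1.452589 − (-0.001388)·(-0.004769)/(-0.050158) = 1.452721;  |Δ| = 0.000132
|x6 − x5| = 0.000132 < 10^{-3}

n = 6, x_n = 1.4527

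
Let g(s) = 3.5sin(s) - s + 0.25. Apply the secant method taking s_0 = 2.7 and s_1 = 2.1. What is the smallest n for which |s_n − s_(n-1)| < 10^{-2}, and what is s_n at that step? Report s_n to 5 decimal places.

g(2.7) = -0.9541704, g(2.1) = 1.1712328
s_2 = 2.1000000 − 1.1712328·(-0.6000000)/(2.1254032) = 2.4306383;  |Δ| = 0.3306383
g(2.4306383) = 0.1033120
s_3 = 2.4306383 − 0.1033120·(0.3306383)/(-1.0679208) = 2.4626247;  |Δ| = 0.0319864
g(2.4626247) = -0.0146588
s_4 = 2.4626247 − (-0.0146588)·(0.0319864)/(-0.1179709) = 2.4586501;  |Δ| = 0.0039746
|s_4 − s_3| = 0.0039746 < 10^{-2}

n = 4, s_n = 2.45865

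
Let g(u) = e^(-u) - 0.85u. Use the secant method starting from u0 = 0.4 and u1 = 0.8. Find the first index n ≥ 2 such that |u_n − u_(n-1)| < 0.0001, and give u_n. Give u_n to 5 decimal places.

g(0.4) = 0.3303200, g(0.8) = -0.2306710
u2 = 0.8000000 − (-0.2306710)·(0.4000000)/(-0.5609911) = 0.6355261;  |Δ| = 0.1644739
g(0.6355261) = -0.0105404
u3 = 0.6355261 − (-0.0105404)·(-0.1644739)/(0.2201307) = 0.6276507;  |Δ| = 0.0078754
g(0.6276507) = 0.0003414
u4 = 0.6276507 − 0.0003414·(-0.0078754)/(0.0108818) = 0.6278978;  |Δ| = 0.0002471
g(0.6278978) = -0.0000005
u5 = 0.6278978 − (-0.0000005)·(0.0002471)/(-0.0003419) = 0.6278974;  |Δ| = 0.0000004
|u5 − u4| = 0.0000004 < 0.0001

n = 5, u_n = 0.62790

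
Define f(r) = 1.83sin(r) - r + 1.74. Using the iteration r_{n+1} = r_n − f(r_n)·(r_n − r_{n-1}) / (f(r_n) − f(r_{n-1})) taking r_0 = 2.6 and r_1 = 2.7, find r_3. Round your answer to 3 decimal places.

f(2.6) = 0.08337, f(2.7) = -0.17789
r_2 = 2.70000 − (-0.17789)·(2.70000 − 2.60000) / (-0.17789 − 0.08337) = 2.70000 − (-0.01779)/(-0.26126) = 2.63191
f(2.63191) = 0.00095
r_3 = 2.63191 − 0.00095·(2.63191 − 2.70000) / (0.00095 − (-0.17789)) = 2.63191 − (-0.00006)/(0.17884) = 2.63227

2.632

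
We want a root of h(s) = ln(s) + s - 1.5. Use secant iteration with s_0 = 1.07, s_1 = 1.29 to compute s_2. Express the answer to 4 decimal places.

h(1.07) = -0.362341, h(1.29) = 0.044642
s_2 = 1.290000 − 0.044642·(1.290000 − 1.070000) / (0.044642 − (-0.362341)) = 1.290000 − (0.009821)/(0.406984) = 1.265868

1.2659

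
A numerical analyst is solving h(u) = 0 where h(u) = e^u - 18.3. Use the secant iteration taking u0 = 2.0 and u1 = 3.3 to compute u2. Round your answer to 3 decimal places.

h(2.0) = -10.91094, h(3.3) = 8.81264
u2 = 3.30000 − 8.81264·(3.30000 − 2.00000) / (8.81264 − (-10.91094)) = 3.30000 − (11.45643)/(19.72358) = 2.71915

2.719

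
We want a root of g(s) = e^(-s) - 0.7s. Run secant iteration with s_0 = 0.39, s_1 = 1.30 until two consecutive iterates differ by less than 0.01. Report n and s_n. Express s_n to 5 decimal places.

g(0.39) = 0.4040569, g(1.30) = -0.6374682
s_2 = 1.3000000 − (-0.6374682)·(0.9100000)/(-1.0415251) = 0.7430321;  |Δ| = 0.5569679
g(0.7430321) = -0.0444530
s_3 = 0.7430321 − (-0.0444530)·(-0.5569679)/(0.5930152) = 0.7012812;  |Δ| = 0.0417508
g(0.7012812) = 0.0050526
s_4 = 0.7012812 − 0.0050526·(-0.0417508)/(0.0495056) = 0.7055424;  |Δ| = 0.0042612
|s_4 − s_3| = 0.0042612 < 0.01

n = 4, s_n = 0.70554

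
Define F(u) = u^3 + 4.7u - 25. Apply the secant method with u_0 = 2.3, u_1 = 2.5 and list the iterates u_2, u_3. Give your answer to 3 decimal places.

2.392, 2.395

F(2.3) = -2.02300, F(2.5) = 2.37500
u_2 = 2.50000 − 2.37500·(2.50000 − 2.30000) / (2.37500 − (-2.02300)) = 2.50000 − (0.47500)/(4.39800) = 2.39200
F(2.39200) = -0.07146
u_3 = 2.39200 − (-0.07146)·(2.39200 − 2.50000) / (-0.07146 − 2.37500) = 2.39200 − (0.00772)/(-2.44646) = 2.39515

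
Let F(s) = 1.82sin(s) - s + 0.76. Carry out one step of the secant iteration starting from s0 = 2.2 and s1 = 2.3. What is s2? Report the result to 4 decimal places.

2.2147

F(2.2) = 0.031463, F(2.3) = -0.182817
s2 = 2.300000 − (-0.182817)·(2.300000 − 2.200000) / (-0.182817 − 0.031463) = 2.300000 − (-0.018282)/(-0.214280) = 2.214683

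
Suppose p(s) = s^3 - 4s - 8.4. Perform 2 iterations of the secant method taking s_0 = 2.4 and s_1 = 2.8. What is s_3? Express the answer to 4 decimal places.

p(2.4) = -4.176000, p(2.8) = 2.352000
s_2 = 2.800000 − 2.352000·(2.800000 − 2.400000) / (2.352000 − (-4.176000)) = 2.800000 − (0.940800)/(6.528000) = 2.655882
p(2.655882) = -0.289703
s_3 = 2.655882 − (-0.289703)·(2.655882 − 2.800000) / (-0.289703 − 2.352000) = 2.655882 − (0.041751)/(-2.641703) = 2.671687

2.6717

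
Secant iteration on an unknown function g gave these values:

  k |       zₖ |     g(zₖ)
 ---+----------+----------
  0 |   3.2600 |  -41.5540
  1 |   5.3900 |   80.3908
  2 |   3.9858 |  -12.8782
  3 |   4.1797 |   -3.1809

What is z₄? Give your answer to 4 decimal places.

z₄ = 4.1797 − (-3.1809)·(4.1797 − 3.9858) / (-3.1809 − (-12.8782))
   = 4.1797 − (-0.616777)/(9.697300) = 4.243303

4.2433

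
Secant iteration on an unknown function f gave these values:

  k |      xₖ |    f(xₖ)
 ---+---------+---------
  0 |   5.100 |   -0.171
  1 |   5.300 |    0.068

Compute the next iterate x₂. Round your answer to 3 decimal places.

x₂ = 5.300 − 0.068·(5.300 − 5.100) / (0.068 − (-0.171))
   = 5.300 − (0.01360)/(0.23900) = 5.24310

5.243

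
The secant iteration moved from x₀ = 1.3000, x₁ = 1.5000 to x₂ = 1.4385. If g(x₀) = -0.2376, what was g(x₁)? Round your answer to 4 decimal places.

0.1055

The secant line through (1.3000, -0.2376) and (1.5000, g(x₁)) crosses zero at x₂ = 1.4385.
So (1.3000, -0.2376), (1.5000, g(x₁)), (1.4385, 0) are collinear:
g(x₁) = -0.2376 · (1.5000 − 1.4385) / (1.3000 − 1.4385) = -0.2376 · (0.061500)/(-0.138500) = 0.105505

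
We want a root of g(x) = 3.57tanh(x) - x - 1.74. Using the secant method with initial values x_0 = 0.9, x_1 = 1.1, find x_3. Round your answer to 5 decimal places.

1.04428

g(0.9) = -0.0828166, g(1.1) = 0.0177815
x_2 = 1.1000000 − 0.0177815·(1.1000000 − 0.9000000) / (0.0177815 − (-0.0828166)) = 1.1000000 − (0.0035563)/(0.1005981) = 1.0646484
g(1.0646484) = 0.0064998
x_3 = 1.0646484 − 0.0064998·(1.0646484 − 1.1000000) / (0.0064998 − 0.0177815) = 1.0646484 − (-0.0002298)/(-0.0112817) = 1.0442812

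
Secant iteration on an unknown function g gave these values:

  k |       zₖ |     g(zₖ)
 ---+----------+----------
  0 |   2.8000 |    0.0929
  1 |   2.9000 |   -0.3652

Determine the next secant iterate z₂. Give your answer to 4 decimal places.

z₂ = 2.9000 − (-0.3652)·(2.9000 − 2.8000) / (-0.3652 − 0.0929)
   = 2.9000 − (-0.036520)/(-0.458100) = 2.820279

2.8203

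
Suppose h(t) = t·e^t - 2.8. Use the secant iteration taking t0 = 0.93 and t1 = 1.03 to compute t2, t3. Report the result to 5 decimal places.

h(0.93) = -0.4429065, h(1.03) = 0.0850978
t2 = 1.0300000 − 0.0850978·(1.0300000 − 0.9300000) / (0.0850978 − (-0.4429065)) = 1.0300000 − (0.0085098)/(0.5280043) = 1.0138831
h(1.0138831) = -0.0054509
t3 = 1.0138831 − (-0.0054509)·(1.0138831 − 1.0300000) / (-0.0054509 − 0.0850978) = 1.0138831 − (0.0000879)/(-0.0905488) = 1.0148533

1.01388, 1.01485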